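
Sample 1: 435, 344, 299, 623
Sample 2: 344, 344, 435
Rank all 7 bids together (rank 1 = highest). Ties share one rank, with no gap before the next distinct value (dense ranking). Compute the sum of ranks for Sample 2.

Sorted (descending): 623, 435, 435, 344, 344, 344, 299
The 2 values of 435 share dense rank 2.
The 3 values of 344 share dense rank 3.
Remaining distinct values take the next consecutive integers.
Sample 2 values → pooled ranks: 344→3, 344→3, 435→2
Rank sum = 3 + 3 + 2 = 8

8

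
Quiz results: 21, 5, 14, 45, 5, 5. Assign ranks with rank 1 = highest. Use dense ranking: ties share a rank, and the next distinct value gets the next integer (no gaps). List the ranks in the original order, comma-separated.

2, 4, 3, 1, 4, 4

Sorted (descending): 45, 21, 14, 5, 5, 5
The 3 values of 5 share dense rank 4.
Remaining distinct values take the next consecutive integers.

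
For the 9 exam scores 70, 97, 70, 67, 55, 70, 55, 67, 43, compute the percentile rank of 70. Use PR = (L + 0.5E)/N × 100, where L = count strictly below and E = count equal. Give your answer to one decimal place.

72.2

N = 9.
Strictly below 70: 5. Equal to 70: 3.
PR = (5 + 0.5·3)/9 × 100 = 72.2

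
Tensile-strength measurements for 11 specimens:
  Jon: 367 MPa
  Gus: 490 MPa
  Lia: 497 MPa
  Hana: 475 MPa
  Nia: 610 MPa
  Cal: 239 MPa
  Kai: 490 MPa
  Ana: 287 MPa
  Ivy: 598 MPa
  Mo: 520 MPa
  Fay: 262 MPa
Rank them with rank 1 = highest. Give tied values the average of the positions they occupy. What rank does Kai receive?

Sorted (descending): 610, 598, 520, 497, 490, 490, 475, 367, 287, 262, 239
The 2 values of 490 occupy positions 5–6 → average rank (5+6)/2 = 5.5.
Kai has value 490 MPa → rank 5.5.

5.5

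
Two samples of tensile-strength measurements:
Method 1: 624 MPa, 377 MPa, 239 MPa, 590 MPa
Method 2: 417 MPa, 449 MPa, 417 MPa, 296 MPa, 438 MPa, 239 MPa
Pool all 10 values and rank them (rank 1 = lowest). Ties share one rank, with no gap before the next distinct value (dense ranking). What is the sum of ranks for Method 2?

Sorted (ascending): 239, 239, 296, 377, 417, 417, 438, 449, 590, 624
The 2 values of 239 share dense rank 1.
The 2 values of 417 share dense rank 4.
Remaining distinct values take the next consecutive integers.
Method 2 values → pooled ranks: 417→4, 449→6, 417→4, 296→2, 438→5, 239→1
Rank sum = 4 + 6 + 4 + 2 + 5 + 1 = 22

22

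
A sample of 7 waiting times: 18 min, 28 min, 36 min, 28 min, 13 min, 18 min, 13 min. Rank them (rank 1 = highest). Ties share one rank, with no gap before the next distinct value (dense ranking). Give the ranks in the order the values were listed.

Sorted (descending): 36, 28, 28, 18, 18, 13, 13
The 2 values of 28 share dense rank 2.
The 2 values of 18 share dense rank 3.
The 2 values of 13 share dense rank 4.
Remaining distinct values take the next consecutive integers.

3, 2, 1, 2, 4, 3, 4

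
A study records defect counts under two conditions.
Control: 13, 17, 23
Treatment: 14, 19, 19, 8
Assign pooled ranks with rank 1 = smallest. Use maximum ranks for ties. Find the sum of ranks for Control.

Sorted (ascending): 8, 13, 14, 17, 19, 19, 23
The 2 values of 19 occupy positions 5–6 → each gets rank 6.
Control values → pooled ranks: 13→2, 17→4, 23→7
Rank sum = 2 + 4 + 7 = 13

13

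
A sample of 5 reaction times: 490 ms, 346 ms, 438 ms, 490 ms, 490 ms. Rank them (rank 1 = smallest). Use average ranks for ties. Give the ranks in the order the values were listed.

4, 1, 2, 4, 4

Sorted (ascending): 346, 438, 490, 490, 490
The 3 values of 490 occupy positions 3–5 → average rank 4.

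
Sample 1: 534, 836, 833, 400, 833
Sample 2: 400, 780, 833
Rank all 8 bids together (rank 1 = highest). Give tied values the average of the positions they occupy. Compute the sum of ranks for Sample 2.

Sorted (descending): 836, 833, 833, 833, 780, 534, 400, 400
The 3 values of 833 occupy positions 2–4 → average rank 3.
The 2 values of 400 occupy positions 7–8 → average rank (7+8)/2 = 7.5.
Sample 2 values → pooled ranks: 400→7.5, 780→5, 833→3
Rank sum = 7.5 + 5 + 3 = 15.5

15.5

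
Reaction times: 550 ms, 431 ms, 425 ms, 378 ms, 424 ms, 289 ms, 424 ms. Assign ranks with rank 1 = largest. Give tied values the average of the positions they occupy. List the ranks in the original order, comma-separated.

1, 2, 3, 6, 4.5, 7, 4.5

Sorted (descending): 550, 431, 425, 424, 424, 378, 289
The 2 values of 424 occupy positions 4–5 → average rank (4+5)/2 = 4.5.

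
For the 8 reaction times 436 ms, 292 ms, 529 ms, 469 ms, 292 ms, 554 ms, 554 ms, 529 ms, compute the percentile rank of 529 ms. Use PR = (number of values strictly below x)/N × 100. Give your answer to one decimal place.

50.0

N = 8.
Strictly below 529: 4. Equal to 529: 2.
PR = 4/8 × 100 = 50.0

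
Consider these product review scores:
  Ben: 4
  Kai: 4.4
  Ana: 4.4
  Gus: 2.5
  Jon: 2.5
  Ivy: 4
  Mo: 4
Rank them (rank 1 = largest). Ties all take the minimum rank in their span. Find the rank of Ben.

Sorted (descending): 4.4, 4.4, 4, 4, 4, 2.5, 2.5
The 2 values of 4.4 occupy positions 1–2 → each gets rank 1.
The 3 values of 4 occupy positions 3–5 → each gets rank 3.
The 2 values of 2.5 occupy positions 6–7 → each gets rank 6.
Ben has value 4 → rank 3.

3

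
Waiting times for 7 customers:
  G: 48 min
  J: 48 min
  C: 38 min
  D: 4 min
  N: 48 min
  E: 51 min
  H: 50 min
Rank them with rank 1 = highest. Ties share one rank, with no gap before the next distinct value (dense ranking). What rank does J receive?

Sorted (descending): 51, 50, 48, 48, 48, 38, 4
The 3 values of 48 share dense rank 3.
Remaining distinct values take the next consecutive integers.
J has value 48 min → rank 3.

3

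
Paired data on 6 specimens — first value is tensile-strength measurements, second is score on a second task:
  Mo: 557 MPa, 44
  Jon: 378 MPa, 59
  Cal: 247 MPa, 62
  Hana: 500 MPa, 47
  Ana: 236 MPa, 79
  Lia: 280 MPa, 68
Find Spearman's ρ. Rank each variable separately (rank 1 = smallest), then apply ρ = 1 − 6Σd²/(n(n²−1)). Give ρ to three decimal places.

-0.943

Ranks of variable 1: 6, 4, 2, 5, 1, 3
Ranks of variable 2: 1, 3, 4, 2, 6, 5
d = r₁ − r₂: 5, 1, -2, 3, -5, -2
d²: 25, 1, 4, 9, 25, 4; Σd² = 68
ρ = 1 − 6·68/(6·35) = 1 − 408/210 = -0.943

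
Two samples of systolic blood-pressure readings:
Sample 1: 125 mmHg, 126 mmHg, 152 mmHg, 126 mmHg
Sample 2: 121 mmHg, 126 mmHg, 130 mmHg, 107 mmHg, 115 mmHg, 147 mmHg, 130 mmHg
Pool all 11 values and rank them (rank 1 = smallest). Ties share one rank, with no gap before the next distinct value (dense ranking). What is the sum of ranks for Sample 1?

22

Sorted (ascending): 107, 115, 121, 125, 126, 126, 126, 130, 130, 147, 152
The 3 values of 126 share dense rank 5.
The 2 values of 130 share dense rank 6.
Remaining distinct values take the next consecutive integers.
Sample 1 values → pooled ranks: 125→4, 126→5, 152→8, 126→5
Rank sum = 4 + 5 + 8 + 5 = 22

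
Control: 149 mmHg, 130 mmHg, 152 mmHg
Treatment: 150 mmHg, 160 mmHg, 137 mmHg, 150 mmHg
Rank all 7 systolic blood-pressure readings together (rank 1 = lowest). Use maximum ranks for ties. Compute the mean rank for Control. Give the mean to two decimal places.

Sorted (ascending): 130, 137, 149, 150, 150, 152, 160
The 2 values of 150 occupy positions 4–5 → each gets rank 5.
Control values → pooled ranks: 149→3, 130→1, 152→6
Mean rank = (3 + 1 + 6) / 3 = 3.33

3.33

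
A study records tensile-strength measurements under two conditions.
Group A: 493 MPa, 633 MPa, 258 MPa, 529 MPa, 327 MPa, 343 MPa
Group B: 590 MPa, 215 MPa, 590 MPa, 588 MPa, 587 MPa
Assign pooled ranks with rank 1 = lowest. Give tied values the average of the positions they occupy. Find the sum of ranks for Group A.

31

Sorted (ascending): 215, 258, 327, 343, 493, 529, 587, 588, 590, 590, 633
The 2 values of 590 occupy positions 9–10 → average rank (9+10)/2 = 9.5.
Group A values → pooled ranks: 493→5, 633→11, 258→2, 529→6, 327→3, 343→4
Rank sum = 5 + 11 + 2 + 6 + 3 + 4 = 31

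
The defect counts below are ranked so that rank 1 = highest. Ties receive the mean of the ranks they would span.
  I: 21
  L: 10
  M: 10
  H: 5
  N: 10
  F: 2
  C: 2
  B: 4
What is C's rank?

Sorted (descending): 21, 10, 10, 10, 5, 4, 2, 2
The 3 values of 10 occupy positions 2–4 → average rank 3.
The 2 values of 2 occupy positions 7–8 → average rank (7+8)/2 = 7.5.
C has value 2 → rank 7.5.

7.5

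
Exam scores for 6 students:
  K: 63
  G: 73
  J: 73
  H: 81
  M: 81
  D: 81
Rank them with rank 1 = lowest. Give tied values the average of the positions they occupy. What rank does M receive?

5

Sorted (ascending): 63, 73, 73, 81, 81, 81
The 2 values of 73 occupy positions 2–3 → average rank (2+3)/2 = 2.5.
The 3 values of 81 occupy positions 4–6 → average rank 5.
M has value 81 → rank 5.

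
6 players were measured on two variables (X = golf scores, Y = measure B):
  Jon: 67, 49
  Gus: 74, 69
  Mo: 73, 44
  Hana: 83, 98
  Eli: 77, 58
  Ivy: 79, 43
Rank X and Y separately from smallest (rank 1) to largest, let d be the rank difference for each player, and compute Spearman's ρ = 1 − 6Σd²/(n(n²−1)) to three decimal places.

Ranks of variable 1: 1, 3, 2, 6, 4, 5
Ranks of variable 2: 3, 5, 2, 6, 4, 1
d = r₁ − r₂: -2, -2, 0, 0, 0, 4
d²: 4, 4, 0, 0, 0, 16; Σd² = 24
ρ = 1 − 6·24/(6·35) = 1 − 144/210 = 0.314

0.314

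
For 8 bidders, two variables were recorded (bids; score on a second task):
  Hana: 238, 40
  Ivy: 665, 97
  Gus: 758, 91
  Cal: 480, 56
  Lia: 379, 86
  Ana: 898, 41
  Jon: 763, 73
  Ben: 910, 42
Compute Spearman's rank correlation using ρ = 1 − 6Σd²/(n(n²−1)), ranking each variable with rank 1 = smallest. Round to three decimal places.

Ranks of variable 1: 1, 4, 5, 3, 2, 7, 6, 8
Ranks of variable 2: 1, 8, 7, 4, 6, 2, 5, 3
d = r₁ − r₂: 0, -4, -2, -1, -4, 5, 1, 5
d²: 0, 16, 4, 1, 16, 25, 1, 25; Σd² = 88
ρ = 1 − 6·88/(8·63) = 1 − 528/504 = -0.048

-0.048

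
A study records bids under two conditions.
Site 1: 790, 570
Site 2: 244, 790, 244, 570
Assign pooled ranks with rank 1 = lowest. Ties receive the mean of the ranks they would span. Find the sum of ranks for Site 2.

Sorted (ascending): 244, 244, 570, 570, 790, 790
The 2 values of 244 occupy positions 1–2 → average rank (1+2)/2 = 1.5.
The 2 values of 570 occupy positions 3–4 → average rank (3+4)/2 = 3.5.
The 2 values of 790 occupy positions 5–6 → average rank (5+6)/2 = 5.5.
Site 2 values → pooled ranks: 244→1.5, 790→5.5, 244→1.5, 570→3.5
Rank sum = 1.5 + 5.5 + 1.5 + 3.5 = 12

12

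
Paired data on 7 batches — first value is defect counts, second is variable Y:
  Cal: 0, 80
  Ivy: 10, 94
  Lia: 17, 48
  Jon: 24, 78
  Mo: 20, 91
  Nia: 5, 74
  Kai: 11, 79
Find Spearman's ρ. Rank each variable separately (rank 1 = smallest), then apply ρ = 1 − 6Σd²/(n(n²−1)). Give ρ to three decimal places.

-0.143

Ranks of variable 1: 1, 3, 5, 7, 6, 2, 4
Ranks of variable 2: 5, 7, 1, 3, 6, 2, 4
d = r₁ − r₂: -4, -4, 4, 4, 0, 0, 0
d²: 16, 16, 16, 16, 0, 0, 0; Σd² = 64
ρ = 1 − 6·64/(7·48) = 1 − 384/336 = -0.143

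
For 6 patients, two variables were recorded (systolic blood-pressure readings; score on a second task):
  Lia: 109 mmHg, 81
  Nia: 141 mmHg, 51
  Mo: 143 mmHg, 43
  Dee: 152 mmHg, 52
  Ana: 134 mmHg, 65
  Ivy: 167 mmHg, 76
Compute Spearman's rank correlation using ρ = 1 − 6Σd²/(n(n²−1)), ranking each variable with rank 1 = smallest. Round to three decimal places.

-0.257

Ranks of variable 1: 1, 3, 4, 5, 2, 6
Ranks of variable 2: 6, 2, 1, 3, 4, 5
d = r₁ − r₂: -5, 1, 3, 2, -2, 1
d²: 25, 1, 9, 4, 4, 1; Σd² = 44
ρ = 1 − 6·44/(6·35) = 1 − 264/210 = -0.257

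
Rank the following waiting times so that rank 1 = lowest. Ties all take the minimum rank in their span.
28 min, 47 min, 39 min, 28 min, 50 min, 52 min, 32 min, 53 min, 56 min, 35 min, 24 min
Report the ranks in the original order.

Sorted (ascending): 24, 28, 28, 32, 35, 39, 47, 50, 52, 53, 56
The 2 values of 28 occupy positions 2–3 → each gets rank 2.

2, 7, 6, 2, 8, 9, 4, 10, 11, 5, 1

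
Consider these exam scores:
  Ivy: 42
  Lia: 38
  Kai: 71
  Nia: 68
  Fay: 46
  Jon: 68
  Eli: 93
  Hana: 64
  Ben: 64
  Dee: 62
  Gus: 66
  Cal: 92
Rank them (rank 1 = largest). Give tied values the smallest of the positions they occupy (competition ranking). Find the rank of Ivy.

Sorted (descending): 93, 92, 71, 68, 68, 66, 64, 64, 62, 46, 42, 38
The 2 values of 68 occupy positions 4–5 → each gets rank 4.
The 2 values of 64 occupy positions 7–8 → each gets rank 7.
Ivy has value 42 → rank 11.

11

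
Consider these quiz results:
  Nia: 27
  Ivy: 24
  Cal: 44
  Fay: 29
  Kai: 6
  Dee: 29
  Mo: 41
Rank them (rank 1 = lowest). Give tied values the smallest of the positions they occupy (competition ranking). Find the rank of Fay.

4

Sorted (ascending): 6, 24, 27, 29, 29, 41, 44
The 2 values of 29 occupy positions 4–5 → each gets rank 4.
Fay has value 29 → rank 4.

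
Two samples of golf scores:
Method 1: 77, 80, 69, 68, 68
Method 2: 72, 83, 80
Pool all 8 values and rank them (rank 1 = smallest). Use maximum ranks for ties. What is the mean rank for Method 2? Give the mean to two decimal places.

Sorted (ascending): 68, 68, 69, 72, 77, 80, 80, 83
The 2 values of 68 occupy positions 1–2 → each gets rank 2.
The 2 values of 80 occupy positions 6–7 → each gets rank 7.
Method 2 values → pooled ranks: 72→4, 83→8, 80→7
Mean rank = (4 + 8 + 7) / 3 = 6.33

6.33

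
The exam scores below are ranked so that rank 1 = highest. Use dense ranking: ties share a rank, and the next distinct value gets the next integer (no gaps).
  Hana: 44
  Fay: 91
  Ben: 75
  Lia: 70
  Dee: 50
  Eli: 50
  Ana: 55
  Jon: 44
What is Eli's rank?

5

Sorted (descending): 91, 75, 70, 55, 50, 50, 44, 44
The 2 values of 50 share dense rank 5.
The 2 values of 44 share dense rank 6.
Remaining distinct values take the next consecutive integers.
Eli has value 50 → rank 5.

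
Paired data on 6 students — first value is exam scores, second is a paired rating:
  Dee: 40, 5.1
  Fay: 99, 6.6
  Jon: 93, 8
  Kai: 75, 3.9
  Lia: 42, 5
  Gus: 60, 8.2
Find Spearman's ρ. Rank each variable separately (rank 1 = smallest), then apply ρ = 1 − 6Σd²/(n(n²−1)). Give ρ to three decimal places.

Ranks of variable 1: 1, 6, 5, 4, 2, 3
Ranks of variable 2: 3, 4, 5, 1, 2, 6
d = r₁ − r₂: -2, 2, 0, 3, 0, -3
d²: 4, 4, 0, 9, 0, 9; Σd² = 26
ρ = 1 − 6·26/(6·35) = 1 − 156/210 = 0.257

0.257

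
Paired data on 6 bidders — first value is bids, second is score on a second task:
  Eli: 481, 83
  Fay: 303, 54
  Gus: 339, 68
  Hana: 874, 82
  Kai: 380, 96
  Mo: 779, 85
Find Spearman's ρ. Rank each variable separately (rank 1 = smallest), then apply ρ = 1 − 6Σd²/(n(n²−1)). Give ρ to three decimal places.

Ranks of variable 1: 4, 1, 2, 6, 3, 5
Ranks of variable 2: 4, 1, 2, 3, 6, 5
d = r₁ − r₂: 0, 0, 0, 3, -3, 0
d²: 0, 0, 0, 9, 9, 0; Σd² = 18
ρ = 1 − 6·18/(6·35) = 1 − 108/210 = 0.486

0.486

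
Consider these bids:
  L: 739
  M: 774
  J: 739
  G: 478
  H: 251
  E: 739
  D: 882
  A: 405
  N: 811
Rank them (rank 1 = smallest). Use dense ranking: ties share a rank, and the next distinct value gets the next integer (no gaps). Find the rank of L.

Sorted (ascending): 251, 405, 478, 739, 739, 739, 774, 811, 882
The 3 values of 739 share dense rank 4.
Remaining distinct values take the next consecutive integers.
L has value 739 → rank 4.

4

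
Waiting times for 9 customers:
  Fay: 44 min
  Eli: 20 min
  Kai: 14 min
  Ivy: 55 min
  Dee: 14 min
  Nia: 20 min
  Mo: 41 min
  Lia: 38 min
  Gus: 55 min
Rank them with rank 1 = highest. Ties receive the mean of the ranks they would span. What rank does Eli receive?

Sorted (descending): 55, 55, 44, 41, 38, 20, 20, 14, 14
The 2 values of 55 occupy positions 1–2 → average rank (1+2)/2 = 1.5.
The 2 values of 20 occupy positions 6–7 → average rank (6+7)/2 = 6.5.
The 2 values of 14 occupy positions 8–9 → average rank (8+9)/2 = 8.5.
Eli has value 20 min → rank 6.5.

6.5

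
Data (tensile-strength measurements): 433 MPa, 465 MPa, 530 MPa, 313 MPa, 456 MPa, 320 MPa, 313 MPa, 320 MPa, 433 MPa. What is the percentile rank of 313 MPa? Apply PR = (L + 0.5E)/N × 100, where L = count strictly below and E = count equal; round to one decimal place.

N = 9.
Strictly below 313: 0. Equal to 313: 2.
PR = (0 + 0.5·2)/9 × 100 = 11.1

11.1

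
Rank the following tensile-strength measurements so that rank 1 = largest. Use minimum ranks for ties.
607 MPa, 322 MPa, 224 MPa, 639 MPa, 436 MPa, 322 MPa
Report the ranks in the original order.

Sorted (descending): 639, 607, 436, 322, 322, 224
The 2 values of 322 occupy positions 4–5 → each gets rank 4.

2, 4, 6, 1, 3, 4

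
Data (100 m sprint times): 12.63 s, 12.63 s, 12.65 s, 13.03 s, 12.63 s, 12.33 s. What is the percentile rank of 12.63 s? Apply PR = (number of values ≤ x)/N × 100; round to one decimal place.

66.7

N = 6.
Strictly below 12.63: 1. Equal to 12.63: 3.
PR = 4/6 × 100 = 66.7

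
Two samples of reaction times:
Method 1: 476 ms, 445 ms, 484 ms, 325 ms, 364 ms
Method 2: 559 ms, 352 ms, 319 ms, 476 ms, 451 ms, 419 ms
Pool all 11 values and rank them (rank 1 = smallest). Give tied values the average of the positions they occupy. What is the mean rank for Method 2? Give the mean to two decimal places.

5.92

Sorted (ascending): 319, 325, 352, 364, 419, 445, 451, 476, 476, 484, 559
The 2 values of 476 occupy positions 8–9 → average rank (8+9)/2 = 8.5.
Method 2 values → pooled ranks: 559→11, 352→3, 319→1, 476→8.5, 451→7, 419→5
Mean rank = (11 + 3 + 1 + 8.5 + 7 + 5) / 6 = 5.92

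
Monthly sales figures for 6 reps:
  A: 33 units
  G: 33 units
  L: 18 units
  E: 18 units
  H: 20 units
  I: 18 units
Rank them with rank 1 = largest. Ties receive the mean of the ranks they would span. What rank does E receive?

Sorted (descending): 33, 33, 20, 18, 18, 18
The 2 values of 33 occupy positions 1–2 → average rank (1+2)/2 = 1.5.
The 3 values of 18 occupy positions 4–6 → average rank 5.
E has value 18 units → rank 5.

5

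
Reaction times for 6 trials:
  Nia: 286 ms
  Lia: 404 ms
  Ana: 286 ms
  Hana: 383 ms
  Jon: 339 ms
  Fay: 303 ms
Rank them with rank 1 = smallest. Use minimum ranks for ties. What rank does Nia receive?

1

Sorted (ascending): 286, 286, 303, 339, 383, 404
The 2 values of 286 occupy positions 1–2 → each gets rank 1.
Nia has value 286 ms → rank 1.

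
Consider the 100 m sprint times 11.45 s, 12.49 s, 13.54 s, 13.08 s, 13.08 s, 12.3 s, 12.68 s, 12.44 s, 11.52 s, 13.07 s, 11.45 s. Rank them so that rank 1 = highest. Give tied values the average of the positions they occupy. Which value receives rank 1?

Sorted (descending): 13.54, 13.08, 13.08, 13.07, 12.68, 12.49, 12.44, 12.3, 11.52, 11.45, 11.45
The 2 values of 13.08 occupy positions 2–3 → average rank (2+3)/2 = 2.5.
The 2 values of 11.45 occupy positions 10–11 → average rank (10+11)/2 = 10.5.
Rank 1 → value 13.54.

13.54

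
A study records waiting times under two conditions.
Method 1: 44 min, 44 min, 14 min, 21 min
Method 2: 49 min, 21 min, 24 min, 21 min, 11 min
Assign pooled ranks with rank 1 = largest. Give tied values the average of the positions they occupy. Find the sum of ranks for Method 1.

19

Sorted (descending): 49, 44, 44, 24, 21, 21, 21, 14, 11
The 2 values of 44 occupy positions 2–3 → average rank (2+3)/2 = 2.5.
The 3 values of 21 occupy positions 5–7 → average rank 6.
Method 1 values → pooled ranks: 44→2.5, 44→2.5, 14→8, 21→6
Rank sum = 2.5 + 2.5 + 8 + 6 = 19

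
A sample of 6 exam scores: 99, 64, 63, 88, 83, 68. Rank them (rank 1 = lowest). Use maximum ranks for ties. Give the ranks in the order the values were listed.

6, 2, 1, 5, 4, 3

Sorted (ascending): 63, 64, 68, 83, 88, 99
No ties — each value takes its position as its rank.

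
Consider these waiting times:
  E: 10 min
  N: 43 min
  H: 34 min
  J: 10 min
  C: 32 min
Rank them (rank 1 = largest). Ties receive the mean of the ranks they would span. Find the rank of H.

Sorted (descending): 43, 34, 32, 10, 10
The 2 values of 10 occupy positions 4–5 → average rank (4+5)/2 = 4.5.
H has value 34 min → rank 2.

2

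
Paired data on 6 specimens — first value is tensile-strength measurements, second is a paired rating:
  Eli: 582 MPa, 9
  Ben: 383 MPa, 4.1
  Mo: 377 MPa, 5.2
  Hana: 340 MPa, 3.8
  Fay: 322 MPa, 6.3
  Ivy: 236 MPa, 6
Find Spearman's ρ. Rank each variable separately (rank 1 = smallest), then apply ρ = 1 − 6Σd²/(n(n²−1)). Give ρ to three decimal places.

Ranks of variable 1: 6, 5, 4, 3, 2, 1
Ranks of variable 2: 6, 2, 3, 1, 5, 4
d = r₁ − r₂: 0, 3, 1, 2, -3, -3
d²: 0, 9, 1, 4, 9, 9; Σd² = 32
ρ = 1 − 6·32/(6·35) = 1 − 192/210 = 0.086

0.086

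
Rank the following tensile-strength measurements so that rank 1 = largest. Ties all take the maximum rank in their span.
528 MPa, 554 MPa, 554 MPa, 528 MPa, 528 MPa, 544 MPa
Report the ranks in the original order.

Sorted (descending): 554, 554, 544, 528, 528, 528
The 2 values of 554 occupy positions 1–2 → each gets rank 2.
The 3 values of 528 occupy positions 4–6 → each gets rank 6.

6, 2, 2, 6, 6, 3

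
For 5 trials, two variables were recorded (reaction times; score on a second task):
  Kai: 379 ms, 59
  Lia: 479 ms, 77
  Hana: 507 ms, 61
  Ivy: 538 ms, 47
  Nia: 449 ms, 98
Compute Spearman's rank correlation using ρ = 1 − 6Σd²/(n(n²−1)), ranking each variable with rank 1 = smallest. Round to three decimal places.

Ranks of variable 1: 1, 3, 4, 5, 2
Ranks of variable 2: 2, 4, 3, 1, 5
d = r₁ − r₂: -1, -1, 1, 4, -3
d²: 1, 1, 1, 16, 9; Σd² = 28
ρ = 1 − 6·28/(5·24) = 1 − 168/120 = -0.400

-0.400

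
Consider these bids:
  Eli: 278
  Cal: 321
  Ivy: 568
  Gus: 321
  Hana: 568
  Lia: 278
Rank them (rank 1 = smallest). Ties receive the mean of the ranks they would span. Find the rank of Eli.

Sorted (ascending): 278, 278, 321, 321, 568, 568
The 2 values of 278 occupy positions 1–2 → average rank (1+2)/2 = 1.5.
The 2 values of 321 occupy positions 3–4 → average rank (3+4)/2 = 3.5.
The 2 values of 568 occupy positions 5–6 → average rank (5+6)/2 = 5.5.
Eli has value 278 → rank 1.5.

1.5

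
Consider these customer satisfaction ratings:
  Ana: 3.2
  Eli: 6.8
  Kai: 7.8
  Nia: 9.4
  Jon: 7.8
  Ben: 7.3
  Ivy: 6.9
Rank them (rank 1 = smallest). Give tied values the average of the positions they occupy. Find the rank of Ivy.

Sorted (ascending): 3.2, 6.8, 6.9, 7.3, 7.8, 7.8, 9.4
The 2 values of 7.8 occupy positions 5–6 → average rank (5+6)/2 = 5.5.
Ivy has value 6.9 → rank 3.

3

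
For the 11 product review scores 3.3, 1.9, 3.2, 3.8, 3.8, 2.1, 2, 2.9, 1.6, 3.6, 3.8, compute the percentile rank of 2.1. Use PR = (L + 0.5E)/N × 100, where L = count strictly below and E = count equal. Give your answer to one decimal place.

31.8

N = 11.
Strictly below 2.1: 3. Equal to 2.1: 1.
PR = (3 + 0.5·1)/11 × 100 = 31.8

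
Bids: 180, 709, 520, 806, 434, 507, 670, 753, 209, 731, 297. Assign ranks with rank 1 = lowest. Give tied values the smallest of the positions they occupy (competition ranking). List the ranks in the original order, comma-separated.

1, 8, 6, 11, 4, 5, 7, 10, 2, 9, 3

Sorted (ascending): 180, 209, 297, 434, 507, 520, 670, 709, 731, 753, 806
No ties — each value takes its position as its rank.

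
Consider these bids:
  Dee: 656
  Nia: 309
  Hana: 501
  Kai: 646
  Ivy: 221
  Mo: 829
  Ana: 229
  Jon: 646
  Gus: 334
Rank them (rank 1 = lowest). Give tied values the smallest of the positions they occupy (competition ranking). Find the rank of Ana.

2

Sorted (ascending): 221, 229, 309, 334, 501, 646, 646, 656, 829
The 2 values of 646 occupy positions 6–7 → each gets rank 6.
Ana has value 229 → rank 2.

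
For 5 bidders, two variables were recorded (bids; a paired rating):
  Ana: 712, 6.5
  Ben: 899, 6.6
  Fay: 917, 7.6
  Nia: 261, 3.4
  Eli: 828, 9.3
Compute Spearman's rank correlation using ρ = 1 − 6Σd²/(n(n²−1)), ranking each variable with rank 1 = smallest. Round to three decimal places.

0.700

Ranks of variable 1: 2, 4, 5, 1, 3
Ranks of variable 2: 2, 3, 4, 1, 5
d = r₁ − r₂: 0, 1, 1, 0, -2
d²: 0, 1, 1, 0, 4; Σd² = 6
ρ = 1 − 6·6/(5·24) = 1 − 36/120 = 0.700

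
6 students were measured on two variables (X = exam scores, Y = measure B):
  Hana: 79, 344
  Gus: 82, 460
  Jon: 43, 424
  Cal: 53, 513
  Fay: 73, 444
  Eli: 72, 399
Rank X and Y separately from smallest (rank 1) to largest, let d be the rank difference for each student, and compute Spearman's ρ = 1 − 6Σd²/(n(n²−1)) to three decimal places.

-0.086

Ranks of variable 1: 5, 6, 1, 2, 4, 3
Ranks of variable 2: 1, 5, 3, 6, 4, 2
d = r₁ − r₂: 4, 1, -2, -4, 0, 1
d²: 16, 1, 4, 16, 0, 1; Σd² = 38
ρ = 1 − 6·38/(6·35) = 1 − 228/210 = -0.086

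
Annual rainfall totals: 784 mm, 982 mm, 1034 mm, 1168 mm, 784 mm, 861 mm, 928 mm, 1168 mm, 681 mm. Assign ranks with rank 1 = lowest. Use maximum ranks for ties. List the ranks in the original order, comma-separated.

Sorted (ascending): 681, 784, 784, 861, 928, 982, 1034, 1168, 1168
The 2 values of 784 occupy positions 2–3 → each gets rank 3.
The 2 values of 1168 occupy positions 8–9 → each gets rank 9.

3, 6, 7, 9, 3, 4, 5, 9, 1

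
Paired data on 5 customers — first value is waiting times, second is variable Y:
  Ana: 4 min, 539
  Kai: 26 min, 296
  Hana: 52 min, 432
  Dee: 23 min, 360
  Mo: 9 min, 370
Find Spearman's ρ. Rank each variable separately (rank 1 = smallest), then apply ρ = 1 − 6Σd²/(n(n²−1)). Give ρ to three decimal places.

-0.400

Ranks of variable 1: 1, 4, 5, 3, 2
Ranks of variable 2: 5, 1, 4, 2, 3
d = r₁ − r₂: -4, 3, 1, 1, -1
d²: 16, 9, 1, 1, 1; Σd² = 28
ρ = 1 − 6·28/(5·24) = 1 − 168/120 = -0.400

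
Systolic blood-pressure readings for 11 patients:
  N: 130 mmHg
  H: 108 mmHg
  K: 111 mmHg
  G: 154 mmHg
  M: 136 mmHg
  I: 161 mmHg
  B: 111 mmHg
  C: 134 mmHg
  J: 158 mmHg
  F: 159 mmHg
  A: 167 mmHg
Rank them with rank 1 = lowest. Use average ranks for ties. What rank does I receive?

10

Sorted (ascending): 108, 111, 111, 130, 134, 136, 154, 158, 159, 161, 167
The 2 values of 111 occupy positions 2–3 → average rank (2+3)/2 = 2.5.
I has value 161 mmHg → rank 10.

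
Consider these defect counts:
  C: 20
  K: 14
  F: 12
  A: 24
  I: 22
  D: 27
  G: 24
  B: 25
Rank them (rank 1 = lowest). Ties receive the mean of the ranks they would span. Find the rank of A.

5.5

Sorted (ascending): 12, 14, 20, 22, 24, 24, 25, 27
The 2 values of 24 occupy positions 5–6 → average rank (5+6)/2 = 5.5.
A has value 24 → rank 5.5.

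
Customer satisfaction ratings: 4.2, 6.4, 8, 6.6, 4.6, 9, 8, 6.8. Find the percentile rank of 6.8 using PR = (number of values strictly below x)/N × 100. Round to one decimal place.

N = 8.
Strictly below 6.8: 4. Equal to 6.8: 1.
PR = 4/8 × 100 = 50.0

50.0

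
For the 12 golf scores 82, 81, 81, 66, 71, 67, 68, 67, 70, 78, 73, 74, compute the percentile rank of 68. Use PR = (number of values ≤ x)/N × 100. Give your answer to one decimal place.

N = 12.
Strictly below 68: 3. Equal to 68: 1.
PR = 4/12 × 100 = 33.3

33.3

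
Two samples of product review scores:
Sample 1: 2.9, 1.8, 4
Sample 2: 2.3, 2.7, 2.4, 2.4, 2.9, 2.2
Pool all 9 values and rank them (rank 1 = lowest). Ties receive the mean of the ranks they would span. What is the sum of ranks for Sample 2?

Sorted (ascending): 1.8, 2.2, 2.3, 2.4, 2.4, 2.7, 2.9, 2.9, 4
The 2 values of 2.4 occupy positions 4–5 → average rank (4+5)/2 = 4.5.
The 2 values of 2.9 occupy positions 7–8 → average rank (7+8)/2 = 7.5.
Sample 2 values → pooled ranks: 2.3→3, 2.7→6, 2.4→4.5, 2.4→4.5, 2.9→7.5, 2.2→2
Rank sum = 3 + 6 + 4.5 + 4.5 + 7.5 + 2 = 27.5

27.5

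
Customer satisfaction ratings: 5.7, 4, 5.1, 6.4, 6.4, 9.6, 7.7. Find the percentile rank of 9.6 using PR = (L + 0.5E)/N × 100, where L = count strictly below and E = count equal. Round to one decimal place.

N = 7.
Strictly below 9.6: 6. Equal to 9.6: 1.
PR = (6 + 0.5·1)/7 × 100 = 92.9

92.9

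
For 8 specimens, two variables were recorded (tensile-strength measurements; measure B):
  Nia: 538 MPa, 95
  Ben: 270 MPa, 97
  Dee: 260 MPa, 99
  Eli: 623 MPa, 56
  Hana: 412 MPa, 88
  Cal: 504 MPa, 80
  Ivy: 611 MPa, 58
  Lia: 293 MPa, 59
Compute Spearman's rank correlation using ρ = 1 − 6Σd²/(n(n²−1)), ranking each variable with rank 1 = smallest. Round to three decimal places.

Ranks of variable 1: 6, 2, 1, 8, 4, 5, 7, 3
Ranks of variable 2: 6, 7, 8, 1, 5, 4, 2, 3
d = r₁ − r₂: 0, -5, -7, 7, -1, 1, 5, 0
d²: 0, 25, 49, 49, 1, 1, 25, 0; Σd² = 150
ρ = 1 − 6·150/(8·63) = 1 − 900/504 = -0.786

-0.786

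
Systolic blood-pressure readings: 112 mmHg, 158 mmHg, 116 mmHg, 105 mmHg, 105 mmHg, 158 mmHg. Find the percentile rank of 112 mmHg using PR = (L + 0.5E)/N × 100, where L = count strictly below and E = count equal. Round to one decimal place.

N = 6.
Strictly below 112: 2. Equal to 112: 1.
PR = (2 + 0.5·1)/6 × 100 = 41.7

41.7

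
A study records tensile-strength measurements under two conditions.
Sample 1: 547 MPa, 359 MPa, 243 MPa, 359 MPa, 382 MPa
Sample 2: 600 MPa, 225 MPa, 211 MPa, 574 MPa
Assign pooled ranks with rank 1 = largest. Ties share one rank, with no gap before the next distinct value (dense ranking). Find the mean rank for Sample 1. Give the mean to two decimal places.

4.60

Sorted (descending): 600, 574, 547, 382, 359, 359, 243, 225, 211
The 2 values of 359 share dense rank 5.
Remaining distinct values take the next consecutive integers.
Sample 1 values → pooled ranks: 547→3, 359→5, 243→6, 359→5, 382→4
Mean rank = (3 + 5 + 6 + 5 + 4) / 5 = 4.60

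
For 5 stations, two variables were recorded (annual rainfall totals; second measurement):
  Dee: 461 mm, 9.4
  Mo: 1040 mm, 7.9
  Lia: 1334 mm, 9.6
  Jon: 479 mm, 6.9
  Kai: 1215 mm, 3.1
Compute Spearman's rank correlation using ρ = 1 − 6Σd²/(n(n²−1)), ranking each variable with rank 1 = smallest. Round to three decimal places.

Ranks of variable 1: 1, 3, 5, 2, 4
Ranks of variable 2: 4, 3, 5, 2, 1
d = r₁ − r₂: -3, 0, 0, 0, 3
d²: 9, 0, 0, 0, 9; Σd² = 18
ρ = 1 − 6·18/(5·24) = 1 − 108/120 = 0.100

0.100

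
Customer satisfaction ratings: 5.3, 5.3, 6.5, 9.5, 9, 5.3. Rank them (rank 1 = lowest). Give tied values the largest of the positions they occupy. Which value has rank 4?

Sorted (ascending): 5.3, 5.3, 5.3, 6.5, 9, 9.5
The 3 values of 5.3 occupy positions 1–3 → each gets rank 3.
Rank 4 → value 6.5.

6.5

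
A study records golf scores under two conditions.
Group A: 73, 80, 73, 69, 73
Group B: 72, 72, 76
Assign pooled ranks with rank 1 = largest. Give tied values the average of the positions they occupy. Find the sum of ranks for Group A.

21

Sorted (descending): 80, 76, 73, 73, 73, 72, 72, 69
The 3 values of 73 occupy positions 3–5 → average rank 4.
The 2 values of 72 occupy positions 6–7 → average rank (6+7)/2 = 6.5.
Group A values → pooled ranks: 73→4, 80→1, 73→4, 69→8, 73→4
Rank sum = 4 + 1 + 4 + 8 + 4 = 21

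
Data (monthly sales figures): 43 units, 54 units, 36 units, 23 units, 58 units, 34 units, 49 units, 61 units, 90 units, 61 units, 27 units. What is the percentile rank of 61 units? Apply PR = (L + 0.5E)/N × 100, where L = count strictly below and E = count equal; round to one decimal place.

N = 11.
Strictly below 61: 8. Equal to 61: 2.
PR = (8 + 0.5·2)/11 × 100 = 81.8

81.8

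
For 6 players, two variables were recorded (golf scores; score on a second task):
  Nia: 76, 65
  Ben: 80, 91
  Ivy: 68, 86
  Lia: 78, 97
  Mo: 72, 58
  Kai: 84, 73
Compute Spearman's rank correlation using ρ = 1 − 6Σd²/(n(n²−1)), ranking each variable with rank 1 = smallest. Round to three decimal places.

0.314

Ranks of variable 1: 3, 5, 1, 4, 2, 6
Ranks of variable 2: 2, 5, 4, 6, 1, 3
d = r₁ − r₂: 1, 0, -3, -2, 1, 3
d²: 1, 0, 9, 4, 1, 9; Σd² = 24
ρ = 1 − 6·24/(6·35) = 1 − 144/210 = 0.314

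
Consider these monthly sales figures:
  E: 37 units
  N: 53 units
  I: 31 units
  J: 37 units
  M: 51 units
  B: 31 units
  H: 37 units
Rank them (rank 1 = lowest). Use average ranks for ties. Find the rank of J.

4

Sorted (ascending): 31, 31, 37, 37, 37, 51, 53
The 2 values of 31 occupy positions 1–2 → average rank (1+2)/2 = 1.5.
The 3 values of 37 occupy positions 3–5 → average rank 4.
J has value 37 units → rank 4.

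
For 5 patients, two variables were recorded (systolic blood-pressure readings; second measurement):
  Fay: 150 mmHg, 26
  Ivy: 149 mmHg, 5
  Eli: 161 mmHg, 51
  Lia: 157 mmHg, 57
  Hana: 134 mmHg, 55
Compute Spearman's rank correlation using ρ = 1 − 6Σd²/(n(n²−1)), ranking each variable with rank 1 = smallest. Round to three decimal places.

Ranks of variable 1: 3, 2, 5, 4, 1
Ranks of variable 2: 2, 1, 3, 5, 4
d = r₁ − r₂: 1, 1, 2, -1, -3
d²: 1, 1, 4, 1, 9; Σd² = 16
ρ = 1 − 6·16/(5·24) = 1 − 96/120 = 0.200

0.200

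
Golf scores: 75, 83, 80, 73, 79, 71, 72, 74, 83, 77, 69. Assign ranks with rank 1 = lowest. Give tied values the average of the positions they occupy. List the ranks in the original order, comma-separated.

Sorted (ascending): 69, 71, 72, 73, 74, 75, 77, 79, 80, 83, 83
The 2 values of 83 occupy positions 10–11 → average rank (10+11)/2 = 10.5.

6, 10.5, 9, 4, 8, 2, 3, 5, 10.5, 7, 1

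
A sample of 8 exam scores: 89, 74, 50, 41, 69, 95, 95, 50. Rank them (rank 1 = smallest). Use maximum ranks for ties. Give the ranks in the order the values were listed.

Sorted (ascending): 41, 50, 50, 69, 74, 89, 95, 95
The 2 values of 50 occupy positions 2–3 → each gets rank 3.
The 2 values of 95 occupy positions 7–8 → each gets rank 8.

6, 5, 3, 1, 4, 8, 8, 3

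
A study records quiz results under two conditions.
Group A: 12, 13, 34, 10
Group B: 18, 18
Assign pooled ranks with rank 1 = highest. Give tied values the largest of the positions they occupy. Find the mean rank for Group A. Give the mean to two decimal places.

4.00

Sorted (descending): 34, 18, 18, 13, 12, 10
The 2 values of 18 occupy positions 2–3 → each gets rank 3.
Group A values → pooled ranks: 12→5, 13→4, 34→1, 10→6
Mean rank = (5 + 4 + 1 + 6) / 4 = 4.00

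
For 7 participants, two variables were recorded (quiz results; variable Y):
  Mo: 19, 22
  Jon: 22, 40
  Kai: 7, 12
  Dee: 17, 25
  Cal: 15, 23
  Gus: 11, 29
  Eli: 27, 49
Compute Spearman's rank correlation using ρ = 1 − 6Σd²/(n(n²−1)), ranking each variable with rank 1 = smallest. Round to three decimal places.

Ranks of variable 1: 5, 6, 1, 4, 3, 2, 7
Ranks of variable 2: 2, 6, 1, 4, 3, 5, 7
d = r₁ − r₂: 3, 0, 0, 0, 0, -3, 0
d²: 9, 0, 0, 0, 0, 9, 0; Σd² = 18
ρ = 1 − 6·18/(7·48) = 1 − 108/336 = 0.679

0.679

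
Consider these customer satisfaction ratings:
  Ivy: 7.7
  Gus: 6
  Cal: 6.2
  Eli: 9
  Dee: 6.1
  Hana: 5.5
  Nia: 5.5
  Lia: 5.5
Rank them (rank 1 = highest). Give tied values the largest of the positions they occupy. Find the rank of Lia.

Sorted (descending): 9, 7.7, 6.2, 6.1, 6, 5.5, 5.5, 5.5
The 3 values of 5.5 occupy positions 6–8 → each gets rank 8.
Lia has value 5.5 → rank 8.

8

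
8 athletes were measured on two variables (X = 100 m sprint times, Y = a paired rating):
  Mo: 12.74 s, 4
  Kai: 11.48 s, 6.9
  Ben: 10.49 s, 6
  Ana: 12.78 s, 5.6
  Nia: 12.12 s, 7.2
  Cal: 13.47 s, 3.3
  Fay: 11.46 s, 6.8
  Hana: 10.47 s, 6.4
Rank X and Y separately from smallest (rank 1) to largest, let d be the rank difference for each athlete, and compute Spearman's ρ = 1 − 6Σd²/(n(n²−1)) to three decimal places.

Ranks of variable 1: 6, 4, 2, 7, 5, 8, 3, 1
Ranks of variable 2: 2, 7, 4, 3, 8, 1, 6, 5
d = r₁ − r₂: 4, -3, -2, 4, -3, 7, -3, -4
d²: 16, 9, 4, 16, 9, 49, 9, 16; Σd² = 128
ρ = 1 − 6·128/(8·63) = 1 − 768/504 = -0.524

-0.524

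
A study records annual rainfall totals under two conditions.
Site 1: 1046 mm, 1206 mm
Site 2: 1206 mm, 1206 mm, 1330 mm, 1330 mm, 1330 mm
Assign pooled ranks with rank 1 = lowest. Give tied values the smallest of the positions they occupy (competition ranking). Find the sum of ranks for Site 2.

Sorted (ascending): 1046, 1206, 1206, 1206, 1330, 1330, 1330
The 3 values of 1206 occupy positions 2–4 → each gets rank 2.
The 3 values of 1330 occupy positions 5–7 → each gets rank 5.
Site 2 values → pooled ranks: 1206→2, 1206→2, 1330→5, 1330→5, 1330→5
Rank sum = 2 + 2 + 5 + 5 + 5 = 19

19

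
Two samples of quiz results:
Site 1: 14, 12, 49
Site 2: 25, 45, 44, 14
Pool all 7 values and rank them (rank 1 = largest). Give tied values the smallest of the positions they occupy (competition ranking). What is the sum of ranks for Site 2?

Sorted (descending): 49, 45, 44, 25, 14, 14, 12
The 2 values of 14 occupy positions 5–6 → each gets rank 5.
Site 2 values → pooled ranks: 25→4, 45→2, 44→3, 14→5
Rank sum = 4 + 2 + 3 + 5 = 14

14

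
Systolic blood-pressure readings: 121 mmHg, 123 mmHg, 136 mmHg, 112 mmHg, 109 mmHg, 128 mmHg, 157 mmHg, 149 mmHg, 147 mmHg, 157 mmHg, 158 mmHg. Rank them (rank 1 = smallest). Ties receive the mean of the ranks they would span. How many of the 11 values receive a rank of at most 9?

Sorted (ascending): 109, 112, 121, 123, 128, 136, 147, 149, 157, 157, 158
The 2 values of 157 occupy positions 9–10 → average rank (9+10)/2 = 9.5.
Ranks ≤ 9: {1, 2, 3, 4, 5, 6, 7, 8} → 8 values.

8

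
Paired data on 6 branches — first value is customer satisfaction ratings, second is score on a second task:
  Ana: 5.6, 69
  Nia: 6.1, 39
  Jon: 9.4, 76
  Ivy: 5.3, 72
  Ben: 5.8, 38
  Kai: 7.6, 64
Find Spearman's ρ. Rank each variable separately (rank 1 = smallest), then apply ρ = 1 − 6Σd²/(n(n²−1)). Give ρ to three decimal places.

0.086

Ranks of variable 1: 2, 4, 6, 1, 3, 5
Ranks of variable 2: 4, 2, 6, 5, 1, 3
d = r₁ − r₂: -2, 2, 0, -4, 2, 2
d²: 4, 4, 0, 16, 4, 4; Σd² = 32
ρ = 1 − 6·32/(6·35) = 1 − 192/210 = 0.086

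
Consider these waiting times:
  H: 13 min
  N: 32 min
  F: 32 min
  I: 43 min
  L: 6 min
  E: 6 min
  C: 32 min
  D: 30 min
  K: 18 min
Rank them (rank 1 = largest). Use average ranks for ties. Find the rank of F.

3

Sorted (descending): 43, 32, 32, 32, 30, 18, 13, 6, 6
The 3 values of 32 occupy positions 2–4 → average rank 3.
The 2 values of 6 occupy positions 8–9 → average rank (8+9)/2 = 8.5.
F has value 32 min → rank 3.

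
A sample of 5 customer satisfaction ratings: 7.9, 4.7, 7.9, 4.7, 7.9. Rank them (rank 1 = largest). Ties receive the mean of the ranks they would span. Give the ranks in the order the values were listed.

Sorted (descending): 7.9, 7.9, 7.9, 4.7, 4.7
The 3 values of 7.9 occupy positions 1–3 → average rank 2.
The 2 values of 4.7 occupy positions 4–5 → average rank (4+5)/2 = 4.5.

2, 4.5, 2, 4.5, 2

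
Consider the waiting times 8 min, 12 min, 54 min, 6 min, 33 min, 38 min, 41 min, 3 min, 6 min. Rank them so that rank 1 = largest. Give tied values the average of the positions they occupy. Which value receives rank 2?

Sorted (descending): 54, 41, 38, 33, 12, 8, 6, 6, 3
The 2 values of 6 occupy positions 7–8 → average rank (7+8)/2 = 7.5.
Rank 2 → value 41.

41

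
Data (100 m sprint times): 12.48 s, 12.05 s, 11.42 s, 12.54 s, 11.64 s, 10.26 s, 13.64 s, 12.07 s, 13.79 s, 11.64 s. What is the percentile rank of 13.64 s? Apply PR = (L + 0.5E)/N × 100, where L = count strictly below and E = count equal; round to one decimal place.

N = 10.
Strictly below 13.64: 8. Equal to 13.64: 1.
PR = (8 + 0.5·1)/10 × 100 = 85.0

85.0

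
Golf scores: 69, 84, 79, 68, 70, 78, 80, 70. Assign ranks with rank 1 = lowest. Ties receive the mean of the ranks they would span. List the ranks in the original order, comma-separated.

Sorted (ascending): 68, 69, 70, 70, 78, 79, 80, 84
The 2 values of 70 occupy positions 3–4 → average rank (3+4)/2 = 3.5.

2, 8, 6, 1, 3.5, 5, 7, 3.5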